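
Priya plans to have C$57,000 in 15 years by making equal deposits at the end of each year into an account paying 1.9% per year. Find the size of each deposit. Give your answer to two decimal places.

C$3,319.93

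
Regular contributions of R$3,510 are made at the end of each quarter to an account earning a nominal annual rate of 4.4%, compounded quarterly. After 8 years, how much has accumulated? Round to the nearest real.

R$133,756

Periodic rate i = 0.044/4 = 0.011; n = 8 × 4 = 32 periods.
FV = PMT · [(1+i)^n − 1] / i = 3510 · 38.107123 = 133,756.0025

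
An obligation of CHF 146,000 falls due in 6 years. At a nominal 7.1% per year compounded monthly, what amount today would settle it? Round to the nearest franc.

CHF 95,475

Periodic rate i = 0.071/12 = 0.00591667; n = 6 × 12 = 72 periods.
PV = FV·(1+i)^(−n) = 146,000 × 0.653937 = 95,474.7603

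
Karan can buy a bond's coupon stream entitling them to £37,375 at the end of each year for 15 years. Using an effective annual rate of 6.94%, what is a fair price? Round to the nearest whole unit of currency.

PV = 37375 × [1 − (1+0.0694)^(−15)] / 0.0694 = 37375 × 9.142531 = 341,702.0950

£341,702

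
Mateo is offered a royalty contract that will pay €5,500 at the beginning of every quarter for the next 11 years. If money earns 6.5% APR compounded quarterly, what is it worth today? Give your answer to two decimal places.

With 4 periods per year: i = 0.01625, n = 44.
Annuity factor a(44|0.01625) × (1+i) = 31.768807; PV = 5500 × 31.768807 = 174,728.4406
(Beginning-of-period payments → annuity-due factor ×(1+i).)

€174,728.44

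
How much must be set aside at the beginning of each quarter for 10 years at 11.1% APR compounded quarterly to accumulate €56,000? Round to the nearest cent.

€760.27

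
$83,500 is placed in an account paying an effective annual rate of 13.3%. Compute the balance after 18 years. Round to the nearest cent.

$790,359.82

FV = PV·(1+i)^n = 83,500 × 9.465387 = 790,359.8189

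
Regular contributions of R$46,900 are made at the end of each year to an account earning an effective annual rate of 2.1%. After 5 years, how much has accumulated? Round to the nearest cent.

Accumulation factor s(5|0.021) = 5.214456; FV = 46900 × 5.214456 = 244,558.0098

R$244,558.01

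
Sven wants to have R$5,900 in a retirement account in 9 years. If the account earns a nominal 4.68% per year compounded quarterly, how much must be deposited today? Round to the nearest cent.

R$3,881.41

i = 0.0468/4 = 0.0117 per quarter; n = 9·4 = 36.
PV = 5,900 / (1 + 0.0117)^36 = 5,900 / 1.520068 = 3,881.4055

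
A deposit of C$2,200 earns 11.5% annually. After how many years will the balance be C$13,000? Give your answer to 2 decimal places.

16.32 years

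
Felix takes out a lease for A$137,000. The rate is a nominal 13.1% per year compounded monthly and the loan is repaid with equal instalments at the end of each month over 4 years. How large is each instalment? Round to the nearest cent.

With 12 periods per year: i = 0.0109167, n = 48.
PMT = 137000 / ( [1 − (1+0.0109167)^(−48)] / 0.0109167 ) = 137000 / 37.206319 = 3,682.1702

A$3,682.17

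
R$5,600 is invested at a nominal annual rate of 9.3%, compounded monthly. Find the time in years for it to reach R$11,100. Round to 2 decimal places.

7.39 years

Periodic rate i = 0.093/12 = 0.00775.
(1+i)^n = 11100/5600 = 1.98214, so n = ln 1.98214 / ln 1.00775 = 88.6227 months
= 88.6227/12 years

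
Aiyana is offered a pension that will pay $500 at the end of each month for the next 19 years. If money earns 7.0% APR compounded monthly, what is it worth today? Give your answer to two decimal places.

i = 0.07/12 = 0.00583333 per month; n = 19·12 = 228.
PV = PMT · [1 − (1+i)^(−n)] / i = 500 · 125.914077 = 62,957.0385

$62,957.04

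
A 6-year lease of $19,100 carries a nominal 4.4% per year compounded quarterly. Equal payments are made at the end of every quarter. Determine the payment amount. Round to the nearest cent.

$909.84

Periodic rate i = 0.044/4 = 0.011; n = 6 × 4 = 24 periods.
PMT = 19100 / ( [1 − (1+0.011)^(−24)] / 0.011 ) = 19100 / 20.992607 = 909.8441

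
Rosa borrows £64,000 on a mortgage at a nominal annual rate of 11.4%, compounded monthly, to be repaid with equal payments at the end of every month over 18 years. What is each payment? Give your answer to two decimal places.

£698.63

With 12 periods per year: i = 0.0095, n = 216.
PMT = 64000 / ( [1 − (1+0.0095)^(−216)] / 0.0095 ) = 64000 / 91.607565 = 698.6323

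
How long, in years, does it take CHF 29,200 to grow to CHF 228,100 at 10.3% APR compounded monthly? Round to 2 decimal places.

20.04 years

Periodic rate i = 0.103/12 = 0.00858333.
n = ln(228100/29200) / ln(1+0.00858333) = ln(7.81164) / 0.008547 = 240.5155 months
= 240.5155/12 years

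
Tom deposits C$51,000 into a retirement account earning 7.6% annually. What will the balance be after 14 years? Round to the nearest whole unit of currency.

C$142,214

51,000 × (1+0.076)^14 = 51,000 × 2.788507 = 142,213.8765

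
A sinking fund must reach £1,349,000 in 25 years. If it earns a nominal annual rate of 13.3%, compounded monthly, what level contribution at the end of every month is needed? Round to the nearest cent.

£568.60

Periodic rate i = 0.133/12 = 0.0110833; n = 25 × 12 = 300 periods.
PMT = 1.349e+06 / ( [(1+0.0110833)^300 − 1] / 0.0110833 ) = 1.349e+06 / 2372.494623 = 568.5998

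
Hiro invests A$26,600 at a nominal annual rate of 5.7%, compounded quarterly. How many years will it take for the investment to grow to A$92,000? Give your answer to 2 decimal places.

21.92 years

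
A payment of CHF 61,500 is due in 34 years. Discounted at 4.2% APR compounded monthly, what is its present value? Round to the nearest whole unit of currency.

i = 0.042/12 = 0.0035 per month; n = 34·12 = 408.
Discount factor = (1+0.0035)^(−408) = 0.240387; PV = 61,500 × 0.240387 = 14,783.7759

CHF 14,784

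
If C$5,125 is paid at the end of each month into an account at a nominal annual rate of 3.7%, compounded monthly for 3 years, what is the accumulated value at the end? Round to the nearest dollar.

Periodic rate i = 0.037/12 = 0.00308333; n = 3 × 12 = 36 periods.
FV = PMT · [(1+i)^n − 1] / i = 5125 · 38.012141 = 194,812.2221

C$194,812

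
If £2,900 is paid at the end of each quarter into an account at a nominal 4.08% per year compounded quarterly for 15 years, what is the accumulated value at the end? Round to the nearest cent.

£238,370.84

i = 0.0408/4 = 0.0102 per quarter; n = 15·4 = 60.
FV = PMT · [(1+i)^n − 1] / i = 2900 · 82.196842 = 238,370.8410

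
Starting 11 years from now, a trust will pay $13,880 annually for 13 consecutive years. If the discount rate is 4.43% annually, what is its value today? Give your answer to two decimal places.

$87,498.39

Value one period before first payment (t=10): 13880 × [1 − (1+0.0443)^(−13)] / 0.0443 = 13880 × 9.724413 = 134,974.8500
Discount back 10 years: 134,974.8500 × (1+0.0443)^(−10) = 134,974.8500 × 0.648257 = 87,498.3923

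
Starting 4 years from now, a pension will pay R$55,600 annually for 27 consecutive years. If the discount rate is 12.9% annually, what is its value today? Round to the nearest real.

Value one period before first payment (t=3): 55600 × [1 − (1+0.129)^(−27)] / 0.129 = 55600 × 7.459069 = 414,724.2185
PV₀ = 414,724.2185 / (1+0.129)^3 = 414,724.2185 / 1.439070 = 288,189.1139

R$288,189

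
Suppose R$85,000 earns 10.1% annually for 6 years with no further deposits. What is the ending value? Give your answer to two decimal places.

R$151,405.91

85,000 × (1+0.101)^6 = 85,000 × 1.781246 = 151,405.9141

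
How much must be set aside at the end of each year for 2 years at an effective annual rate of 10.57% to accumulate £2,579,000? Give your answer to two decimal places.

£1,224,770.86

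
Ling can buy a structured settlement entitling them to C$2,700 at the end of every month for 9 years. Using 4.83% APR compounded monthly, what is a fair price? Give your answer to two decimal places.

C$236,108.11

Periodic rate i = 0.0483/12 = 0.004025; n = 9 × 12 = 108 periods.
PV = PMT · [1 − (1+i)^(−n)] / i = 2700 · 87.447447 = 236,108.1070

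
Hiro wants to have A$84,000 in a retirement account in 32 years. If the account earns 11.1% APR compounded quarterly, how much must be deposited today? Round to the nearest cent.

A$2,527.44

i = 0.111/4 = 0.02775 per quarter; n = 32·4 = 128.
Discount factor = (1+0.02775)^(−128) = 0.030089; PV = 84,000 × 0.030089 = 2,527.4417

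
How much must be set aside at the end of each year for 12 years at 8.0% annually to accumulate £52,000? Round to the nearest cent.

£2,740.14

FV-annuity factor = 18.977126; PMT = 52000 / 18.977126 = 2,740.1409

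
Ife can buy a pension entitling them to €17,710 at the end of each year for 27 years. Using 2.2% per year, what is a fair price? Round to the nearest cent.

€357,676.52

PV = PMT · [1 − (1+i)^(−n)] / i = 17710 · 20.196303 = 357,676.5211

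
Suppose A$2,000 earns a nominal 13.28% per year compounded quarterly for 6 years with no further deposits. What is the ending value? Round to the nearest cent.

With 4 periods per year: i = 0.0332, n = 24.
FV = PV·(1+i)^n = 2,000 × 2.189906 = 4,379.8127

A$4,379.81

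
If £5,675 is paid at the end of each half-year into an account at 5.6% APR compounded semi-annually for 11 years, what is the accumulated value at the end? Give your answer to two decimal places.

Periodic rate i = 0.056/2 = 0.028; n = 11 × 2 = 22 periods.
FV = PMT · [(1+i)^n − 1] / i = 5675 · 29.853496 = 169,418.5900

£169,418.59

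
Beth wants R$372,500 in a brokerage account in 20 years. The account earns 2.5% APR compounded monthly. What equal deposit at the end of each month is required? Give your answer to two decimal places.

R$1,197.85

Periodic rate i = 0.025/12 = 0.00208333; n = 20 × 12 = 240 periods.
PMT = 372500 / ( [(1+0.00208333)^240 − 1] / 0.00208333 ) = 372500 / 310.974708 = 1,197.8466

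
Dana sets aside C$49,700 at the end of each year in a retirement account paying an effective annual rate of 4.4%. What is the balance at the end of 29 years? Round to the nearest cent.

C$2,807,932.85

Accumulation factor s(29|0.044) = 56.497643; FV = 49700 × 56.497643 = 2,807,932.8475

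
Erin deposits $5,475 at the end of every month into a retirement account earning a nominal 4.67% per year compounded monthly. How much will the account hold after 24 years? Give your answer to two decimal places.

$2,899,019.06

i = 0.0467/12 = 0.00389167 per month; n = 24·12 = 288.
FV = 5475 × [(1+0.00389167)^288 − 1] / 0.00389167 = 5475 × 529.501199 = 2,899,019.0627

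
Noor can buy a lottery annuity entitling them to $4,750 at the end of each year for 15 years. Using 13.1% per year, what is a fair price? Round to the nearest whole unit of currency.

PV = 4750 × [1 − (1+0.131)^(−15)] / 0.131 = 4750 × 6.429135 = 30,538.3932

$30,538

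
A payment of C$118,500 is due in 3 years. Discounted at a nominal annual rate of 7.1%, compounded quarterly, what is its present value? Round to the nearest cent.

C$95,945.59

Periodic rate i = 0.071/4 = 0.01775; n = 3 × 4 = 12 periods.
Discount factor = (1+0.01775)^(−12) = 0.809667; PV = 118,500 × 0.809667 = 95,945.5900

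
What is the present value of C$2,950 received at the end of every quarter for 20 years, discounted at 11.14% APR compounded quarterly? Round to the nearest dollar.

C$94,159

With 4 periods per year: i = 0.02785, n = 80.
PV = 2950 × [1 − (1+0.02785)^(−80)] / 0.02785 = 2950 × 31.918271 = 94,158.9007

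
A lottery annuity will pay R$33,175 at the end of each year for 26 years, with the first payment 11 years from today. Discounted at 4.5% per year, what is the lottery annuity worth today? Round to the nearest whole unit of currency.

Value one period before first payment (t=10): 33175 × [1 − (1+0.045)^(−26)] / 0.045 = 33175 × 15.146611 = 502,488.8348
Discount back 10 years: 502,488.8348 × (1+0.045)^(−10) = 502,488.8348 × 0.643928 = 323,566.4706

R$323,566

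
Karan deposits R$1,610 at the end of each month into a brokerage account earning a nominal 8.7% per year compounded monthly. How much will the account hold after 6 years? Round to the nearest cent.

R$151,500.82

i = 0.087/12 = 0.00725 per month; n = 6·12 = 72.
Accumulation factor s(72|0.00725) = 94.099890; FV = 1610 × 94.099890 = 151,500.8224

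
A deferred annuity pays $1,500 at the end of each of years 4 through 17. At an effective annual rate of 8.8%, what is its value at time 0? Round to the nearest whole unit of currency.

Value one period before first payment (t=3): 1500 × [1 − (1+0.088)^(−14)] / 0.088 = 1500 × 7.874541 = 11,811.8121
PV₀ = 11,811.8121 / (1+0.088)^3 = 11,811.8121 / 1.287913 = 9,171.2777

$9,171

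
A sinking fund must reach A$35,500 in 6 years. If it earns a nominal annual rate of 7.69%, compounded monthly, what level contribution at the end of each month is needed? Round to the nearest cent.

A$389.57

Periodic rate i = 0.0769/12 = 0.00640833; n = 6 × 12 = 72 periods.
FV-annuity factor = 91.125059; PMT = 35500 / 91.125059 = 389.5745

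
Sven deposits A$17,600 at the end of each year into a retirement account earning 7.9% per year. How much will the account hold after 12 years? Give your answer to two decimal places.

Accumulation factor s(12|0.079) = 18.864968; FV = 17600 × 18.864968 = 332,023.4428

A$332,023.44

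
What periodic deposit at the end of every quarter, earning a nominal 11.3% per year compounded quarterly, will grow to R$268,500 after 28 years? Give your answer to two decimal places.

i = 0.113/4 = 0.02825 per quarter; n = 28·4 = 112.
FV-annuity factor = 766.349953; PMT = 268500 / 766.349953 = 350.3621

R$350.36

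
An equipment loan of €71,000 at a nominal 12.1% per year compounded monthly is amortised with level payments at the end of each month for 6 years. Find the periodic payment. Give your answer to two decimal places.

With 12 periods per year: i = 0.0100833, n = 72.
PMT = 71000 / ( [1 − (1+0.0100833)^(−72)] / 0.0100833 ) = 71000 / 51.014593 = 1,391.7586

€1,391.76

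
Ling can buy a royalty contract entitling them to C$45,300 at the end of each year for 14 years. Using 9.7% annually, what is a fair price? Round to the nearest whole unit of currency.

C$339,239

PV = 45300 × [1 − (1+0.097)^(−14)] / 0.097 = 45300 × 7.488717 = 339,238.9010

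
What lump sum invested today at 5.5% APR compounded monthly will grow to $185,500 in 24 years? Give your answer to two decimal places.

With 12 periods per year: i = 0.00458333, n = 288.
Discount factor = (1+0.00458333)^(−288) = 0.267942; PV = 185,500 × 0.267942 = 49,703.2673

$49,703.27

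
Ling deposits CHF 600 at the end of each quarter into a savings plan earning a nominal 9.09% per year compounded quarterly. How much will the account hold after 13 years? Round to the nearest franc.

CHF 58,537

With 4 periods per year: i = 0.022725, n = 52.
Accumulation factor s(52|0.022725) = 97.561111; FV = 600 × 97.561111 = 58,536.6665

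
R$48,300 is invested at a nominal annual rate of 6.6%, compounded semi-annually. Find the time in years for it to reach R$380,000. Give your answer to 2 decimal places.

31.77 years

Periodic rate i = 0.066/2 = 0.033.
n = ln(380000/48300) / ln(1+0.033) = ln(7.86749) / 0.032467 = 63.5331 half-years
= 63.5331/2 years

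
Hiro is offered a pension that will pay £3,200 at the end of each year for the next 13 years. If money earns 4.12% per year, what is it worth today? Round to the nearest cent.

PV = 3200 × [1 − (1+0.0412)^(−13)] / 0.0412 = 3200 × 9.911703 = 31,717.4510

£31,717.45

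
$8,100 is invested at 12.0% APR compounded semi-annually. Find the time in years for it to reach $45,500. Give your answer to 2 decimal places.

14.81 years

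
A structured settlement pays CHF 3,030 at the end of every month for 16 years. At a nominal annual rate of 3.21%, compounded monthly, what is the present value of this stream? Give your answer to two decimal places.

CHF 454,502.14

i = 0.0321/12 = 0.002675 per month; n = 16·12 = 192.
PV = PMT · [1 − (1+i)^(−n)] / i = 3030 · 150.000706 = 454,502.1379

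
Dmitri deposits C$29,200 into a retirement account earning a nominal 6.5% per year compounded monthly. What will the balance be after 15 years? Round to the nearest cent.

i = 0.065/12 = 0.00541667 per month; n = 15·12 = 180.
29,200 × (1+0.00541667)^180 = 29,200 × 2.644201 = 77,210.6639

C$77,210.66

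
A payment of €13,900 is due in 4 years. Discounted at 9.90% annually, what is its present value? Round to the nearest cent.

PV = 13,900 / (1 + 0.099)^4 = 13,900 / 1.458783 = 9,528.4889

€9,528.49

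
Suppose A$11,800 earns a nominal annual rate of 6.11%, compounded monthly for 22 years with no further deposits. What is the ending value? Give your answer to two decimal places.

Periodic rate i = 0.0611/12 = 0.00509167; n = 22 × 12 = 264 periods.
FV = 11,800 × (1 + 0.00509167)^264 = 45,100.3043

A$45,100.30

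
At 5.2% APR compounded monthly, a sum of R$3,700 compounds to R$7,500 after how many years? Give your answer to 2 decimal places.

13.62 years

Periodic rate i = 0.052/12 = 0.00433333.
n = ln(7500/3700) / ln(1+0.00433333) = ln(2.02703) / 0.004324 = 163.4077 months
= 163.4077/12 years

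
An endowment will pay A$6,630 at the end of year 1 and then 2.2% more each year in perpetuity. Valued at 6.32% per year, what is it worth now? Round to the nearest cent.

A$160,922.33

PV = PMT / (i − g) = 6630 / (0.0632 − 0.022) = 6630 / 0.041200 = 160,922.3301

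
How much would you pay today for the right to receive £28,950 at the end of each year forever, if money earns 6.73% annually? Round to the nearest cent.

PV = PMT / i = 28950 / 0.0673 = 430,163.4473

£430,163.45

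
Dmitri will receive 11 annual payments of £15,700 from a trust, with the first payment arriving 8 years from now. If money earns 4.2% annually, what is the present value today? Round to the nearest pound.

Value one period before first payment (t=7): 15700 × [1 − (1+0.042)^(−11)] / 0.042 = 15700 × 8.666737 = 136,067.7748
Discount back 7 years: 136,067.7748 × (1+0.042)^(−7) = 136,067.7748 × 0.749766 = 102,019.0441

£102,019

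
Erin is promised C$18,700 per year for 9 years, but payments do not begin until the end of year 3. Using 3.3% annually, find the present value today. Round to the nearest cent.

C$134,557.14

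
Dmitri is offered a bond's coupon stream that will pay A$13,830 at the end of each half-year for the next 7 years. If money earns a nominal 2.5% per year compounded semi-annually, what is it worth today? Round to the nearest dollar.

With 2 periods per year: i = 0.0125, n = 14.
PV = 13830 × [1 − (1+0.0125)^(−14)] / 0.0125 = 13830 × 12.770553 = 176,616.7445

A$176,617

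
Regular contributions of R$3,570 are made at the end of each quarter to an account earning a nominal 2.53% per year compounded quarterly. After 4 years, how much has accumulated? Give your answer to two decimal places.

With 4 periods per year: i = 0.006325, n = 16.
FV = 3570 × [(1+0.006325)^16 − 1] / 0.006325 = 3570 × 16.781871 = 59,911.2786

R$59,911.28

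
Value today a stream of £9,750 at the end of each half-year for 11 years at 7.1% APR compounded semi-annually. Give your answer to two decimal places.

£147,158.51

Periodic rate i = 0.071/2 = 0.0355; n = 11 × 2 = 22 periods.
Annuity factor a(22|0.0355) = 15.093181; PV = 9750 × 15.093181 = 147,158.5125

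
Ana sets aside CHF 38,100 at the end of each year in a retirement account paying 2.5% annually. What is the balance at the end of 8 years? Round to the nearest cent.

CHF 332,846.02

FV = PMT · [(1+i)^n − 1] / i = 38100 · 8.736116 = 332,846.0158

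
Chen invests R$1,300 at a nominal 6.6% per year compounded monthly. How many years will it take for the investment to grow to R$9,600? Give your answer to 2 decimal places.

30.38 years

Periodic rate i = 0.066/12 = 0.0055.
(1+i)^n = 9600/1300 = 7.38462, so n = ln 7.38462 / ln 1.0055 = 364.5258 months
= 364.5258/12 years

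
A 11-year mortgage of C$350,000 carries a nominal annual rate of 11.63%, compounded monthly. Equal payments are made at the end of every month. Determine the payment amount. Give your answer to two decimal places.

Periodic rate i = 0.1163/12 = 0.00969167; n = 11 × 12 = 132 periods.
Annuity-PV factor = 74.295678; PMT = 350000 / 74.295678 = 4,710.9066

C$4,710.91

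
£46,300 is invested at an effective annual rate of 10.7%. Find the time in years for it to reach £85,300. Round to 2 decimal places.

6.01 years

n = ln(85300/46300) / ln(1+0.107) = ln(1.84233) / 0.101654 = 6.0109 years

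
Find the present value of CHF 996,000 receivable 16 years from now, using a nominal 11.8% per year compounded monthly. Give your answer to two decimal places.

CHF 152,165.62

i = 0.118/12 = 0.00983333 per month; n = 16·12 = 192.
PV = 996,000 / (1 + 0.00983333)^192 = 996,000 / 6.545500 = 152,165.6175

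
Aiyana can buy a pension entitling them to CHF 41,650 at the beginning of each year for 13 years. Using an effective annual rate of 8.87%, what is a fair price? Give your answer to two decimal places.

CHF 341,857.39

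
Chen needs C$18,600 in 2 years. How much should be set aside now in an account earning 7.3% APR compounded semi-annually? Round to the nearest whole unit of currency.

Periodic rate i = 0.073/2 = 0.0365; n = 2 × 2 = 4 periods.
PV = FV·(1+i)^(−n) = 18,600 × 0.866409 = 16,115.2007

C$16,115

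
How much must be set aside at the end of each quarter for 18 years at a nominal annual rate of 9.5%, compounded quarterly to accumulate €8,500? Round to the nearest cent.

€45.68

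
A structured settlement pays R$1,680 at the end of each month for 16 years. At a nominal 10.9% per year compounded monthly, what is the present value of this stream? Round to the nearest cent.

R$152,364.93

Periodic rate i = 0.109/12 = 0.00908333; n = 16 × 12 = 192 periods.
PV = PMT · [1 − (1+i)^(−n)] / i = 1680 · 90.693411 = 152,364.9310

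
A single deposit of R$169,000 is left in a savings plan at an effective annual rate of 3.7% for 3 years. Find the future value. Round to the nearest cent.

R$188,461.64

FV = PV·(1+i)^n = 169,000 × 1.115158 = 188,461.6434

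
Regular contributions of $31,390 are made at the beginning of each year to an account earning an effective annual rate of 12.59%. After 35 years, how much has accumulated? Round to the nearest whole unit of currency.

Accumulation factor s(35|0.1259) × (1+i) = 558.559662; FV = 31390 × 558.559662 = 17,533,187.7780
(annuity-due: payments at period start, so ×(1+i).)

$17,533,188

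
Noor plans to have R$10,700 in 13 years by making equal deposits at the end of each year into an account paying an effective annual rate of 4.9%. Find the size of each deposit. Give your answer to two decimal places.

PMT = 10700 / ( [(1+0.049)^13 − 1] / 0.049 ) = 10700 / 17.600734 = 607.9292

R$607.93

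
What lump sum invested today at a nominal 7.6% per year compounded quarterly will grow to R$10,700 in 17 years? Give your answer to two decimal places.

Periodic rate i = 0.076/4 = 0.019; n = 17 × 4 = 68 periods.
Discount factor = (1+0.019)^(−68) = 0.278071; PV = 10,700 × 0.278071 = 2,975.3583

R$2,975.36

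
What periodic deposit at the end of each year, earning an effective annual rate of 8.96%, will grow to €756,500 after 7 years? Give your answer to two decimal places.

FV-annuity factor = 9.189156; PMT = 756500 / 9.189156 = 82,325.2944

€82,325.29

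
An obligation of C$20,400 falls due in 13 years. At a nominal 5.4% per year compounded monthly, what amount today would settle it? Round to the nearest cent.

With 12 periods per year: i = 0.0045, n = 156.
PV = FV·(1+i)^(−n) = 20,400 × 0.496374 = 10,126.0335

C$10,126.03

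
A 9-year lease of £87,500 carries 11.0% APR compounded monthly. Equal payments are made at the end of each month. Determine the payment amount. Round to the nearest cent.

With 12 periods per year: i = 0.00916667, n = 108.
PMT = 87500 / ( [1 − (1+0.00916667)^(−108)] / 0.00916667 ) = 87500 / 68.372043 = 1,279.7628

£1,279.76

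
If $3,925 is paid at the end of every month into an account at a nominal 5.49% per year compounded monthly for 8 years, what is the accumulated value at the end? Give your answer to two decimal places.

Periodic rate i = 0.0549/12 = 0.004575; n = 8 × 12 = 96 periods.
Accumulation factor s(96|0.004575) = 120.199422; FV = 3925 × 120.199422 = 471,782.7303

$471,782.73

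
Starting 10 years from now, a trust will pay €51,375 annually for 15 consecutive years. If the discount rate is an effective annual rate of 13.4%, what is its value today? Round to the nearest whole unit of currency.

€104,885

PV at t=9 (ordinary 15-year annuity): 51375 × a(15|0.134) = 51375 × 6.331070 = 325,258.7097
PV₀ = 325,258.7097 / (1+0.134)^9 = 325,258.7097 / 3.101112 = 104,884.5318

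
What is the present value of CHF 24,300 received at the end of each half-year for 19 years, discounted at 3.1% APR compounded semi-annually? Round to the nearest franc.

CHF 693,891

With 2 periods per year: i = 0.0155, n = 38.
Annuity factor a(38|0.0155) = 28.555188; PV = 24300 × 28.555188 = 693,891.0689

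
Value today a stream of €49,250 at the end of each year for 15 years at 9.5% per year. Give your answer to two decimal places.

€385,537.62

PV = PMT · [1 − (1+i)^(−n)] / i = 49250 · 7.828175 = 385,537.6189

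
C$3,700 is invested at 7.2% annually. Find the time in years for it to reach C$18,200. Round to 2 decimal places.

22.91 years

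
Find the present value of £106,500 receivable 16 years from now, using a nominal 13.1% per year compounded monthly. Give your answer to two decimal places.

With 12 periods per year: i = 0.0109167, n = 192.
PV = 106,500 / (1 + 0.0109167)^192 = 106,500 / 8.041711 = 13,243.4497

£13,243.45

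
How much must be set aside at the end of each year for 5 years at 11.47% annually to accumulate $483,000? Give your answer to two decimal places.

$76,834.01

PMT = 483000 / ( [(1+0.1147)^5 − 1] / 0.1147 ) = 483000 / 6.286279 = 76,834.0063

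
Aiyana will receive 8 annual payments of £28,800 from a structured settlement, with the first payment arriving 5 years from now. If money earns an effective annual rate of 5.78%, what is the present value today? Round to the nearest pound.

PV at t=4 (ordinary 8-year annuity): 28800 × a(8|0.0578) = 28800 × 6.264226 = 180,409.6994
Discount back 4 years: 180,409.6994 × (1+0.0578)^(−4) = 180,409.6994 × 0.798704 = 144,093.9120

£144,094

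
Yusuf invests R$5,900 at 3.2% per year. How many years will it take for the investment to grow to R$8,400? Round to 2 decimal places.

11.22 years

n = ln(8400/5900) / ln(1+0.032) = ln(1.42373) / 0.031499 = 11.2157 years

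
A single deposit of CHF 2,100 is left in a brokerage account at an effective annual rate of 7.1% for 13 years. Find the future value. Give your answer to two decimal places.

FV = 2,100 × (1 + 0.071)^13 = 5,122.5053

CHF 5,122.51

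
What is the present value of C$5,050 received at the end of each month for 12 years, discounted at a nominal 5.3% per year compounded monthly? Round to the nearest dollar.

C$537,227

With 12 periods per year: i = 0.00441667, n = 144.
PV = 5050 × [1 − (1+0.00441667)^(−144)] / 0.00441667 = 5050 × 106.381652 = 537,227.3406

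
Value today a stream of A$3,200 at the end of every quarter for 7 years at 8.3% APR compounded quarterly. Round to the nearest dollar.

A$67,443

With 4 periods per year: i = 0.02075, n = 28.
PV = PMT · [1 − (1+i)^(−n)] / i = 3200 · 21.075935 = 67,442.9915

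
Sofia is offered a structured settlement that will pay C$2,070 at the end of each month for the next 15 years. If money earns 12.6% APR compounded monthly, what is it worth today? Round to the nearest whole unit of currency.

C$167,065

i = 0.126/12 = 0.0105 per month; n = 15·12 = 180.
PV = 2070 × [1 − (1+0.0105)^(−180)] / 0.0105 = 2070 × 80.707832 = 167,065.2119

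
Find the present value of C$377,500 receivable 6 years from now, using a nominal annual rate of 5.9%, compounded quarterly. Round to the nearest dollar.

With 4 periods per year: i = 0.01475, n = 24.
Discount factor = (1+0.01475)^(−24) = 0.703692; PV = 377,500 × 0.703692 = 265,643.6973

C$265,644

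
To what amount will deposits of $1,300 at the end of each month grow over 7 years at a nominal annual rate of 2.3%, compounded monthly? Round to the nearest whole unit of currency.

$118,359

i = 0.023/12 = 0.00191667 per month; n = 7·12 = 84.
FV = PMT · [(1+i)^n − 1] / i = 1300 · 91.045550 = 118,359.2144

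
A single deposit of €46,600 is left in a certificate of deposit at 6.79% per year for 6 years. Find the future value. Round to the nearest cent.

€69,114.54

46,600 × (1+0.0679)^6 = 46,600 × 1.483145 = 69,114.5422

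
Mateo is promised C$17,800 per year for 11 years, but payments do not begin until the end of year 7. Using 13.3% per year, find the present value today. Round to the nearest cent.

PV at t=6 (ordinary 11-year annuity): 17800 × a(11|0.133) = 17800 × 5.615006 = 99,947.1003
PV₀ = 99,947.1003 / (1+0.133)^6 = 99,947.1003 / 2.115336 = 47,248.7953

C$47,248.80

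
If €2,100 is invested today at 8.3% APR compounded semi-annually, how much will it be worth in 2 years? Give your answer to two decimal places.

€2,470.91

With 2 periods per year: i = 0.0415, n = 4.
FV = PV·(1+i)^n = 2,100 × 1.176622 = 2,470.9070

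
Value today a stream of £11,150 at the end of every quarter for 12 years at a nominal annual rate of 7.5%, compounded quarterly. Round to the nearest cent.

£350,870.01

Periodic rate i = 0.075/4 = 0.01875; n = 12 × 4 = 48 periods.
PV = PMT · [1 − (1+i)^(−n)] / i = 11150 · 31.468162 = 350,870.0067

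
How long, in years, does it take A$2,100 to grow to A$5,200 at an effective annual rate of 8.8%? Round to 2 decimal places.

10.75 years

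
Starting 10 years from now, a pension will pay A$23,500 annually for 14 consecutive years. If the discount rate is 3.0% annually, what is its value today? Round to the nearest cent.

A$203,451.24

Value one period before first payment (t=9): 23500 × [1 − (1+0.03)^(−14)] / 0.03 = 23500 × 11.296073 = 265,457.7188
Discount back 9 years: 265,457.7188 × (1+0.03)^(−9) = 265,457.7188 × 0.766417 = 203,451.2374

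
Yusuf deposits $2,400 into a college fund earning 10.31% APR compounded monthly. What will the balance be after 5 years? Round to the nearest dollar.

With 12 periods per year: i = 0.00859167, n = 60.
2,400 × (1+0.00859167)^60 = 2,400 × 1.670793 = 4,009.9021

$4,010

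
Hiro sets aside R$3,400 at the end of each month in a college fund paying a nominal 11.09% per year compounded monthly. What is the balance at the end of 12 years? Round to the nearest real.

R$1,015,774

With 12 periods per year: i = 0.00924167, n = 144.
Accumulation factor s(144|0.00924167) = 298.756996; FV = 3400 × 298.756996 = 1,015,773.7856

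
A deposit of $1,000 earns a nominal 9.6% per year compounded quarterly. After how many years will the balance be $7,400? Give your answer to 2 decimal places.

Periodic rate i = 0.096/4 = 0.024.
(1+i)^n = 7400/1000 = 7.40000, so n = ln 7.40000 / ln 1.024 = 84.3918 quarters
= 84.3918/4 years

21.10 years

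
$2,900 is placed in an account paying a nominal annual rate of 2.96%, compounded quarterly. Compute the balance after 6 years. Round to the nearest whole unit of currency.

i = 0.0296/4 = 0.0074 per quarter; n = 6·4 = 24.
FV = 2,900 × (1 + 0.0074)^24 = 3,461.3436

$3,461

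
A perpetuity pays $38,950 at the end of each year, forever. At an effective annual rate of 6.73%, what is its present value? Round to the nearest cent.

$578,751.86

PV = PMT / i = 38950 / 0.0673 = 578,751.8574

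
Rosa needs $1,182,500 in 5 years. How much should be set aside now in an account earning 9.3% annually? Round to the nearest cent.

PV = FV·(1+i)^(−n) = 1,182,500 × 0.641061 = 758,054.3420

$758,054.34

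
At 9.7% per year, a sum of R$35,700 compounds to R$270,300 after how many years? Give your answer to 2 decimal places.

n = ln(270300/35700) / ln(1+0.097) = ln(7.57143) / 0.092579 = 21.8665 years

21.87 years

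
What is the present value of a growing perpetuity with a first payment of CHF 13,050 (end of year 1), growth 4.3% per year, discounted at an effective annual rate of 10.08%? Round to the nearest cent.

CHF 225,778.55

PV = PMT / (i − g) = 13050 / (0.1008 − 0.043) = 13050 / 0.057800 = 225,778.5467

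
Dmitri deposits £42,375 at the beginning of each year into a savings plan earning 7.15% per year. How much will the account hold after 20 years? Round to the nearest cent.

£1,892,166.14

Accumulation factor s(20|0.0715) × (1+i) = 44.652888; FV = 42375 × 44.652888 = 1,892,166.1412
(Beginning-of-period payments → annuity-due factor ×(1+i).)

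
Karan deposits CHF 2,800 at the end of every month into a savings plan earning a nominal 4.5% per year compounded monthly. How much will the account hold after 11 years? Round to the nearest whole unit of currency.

CHF 477,105

Periodic rate i = 0.045/12 = 0.00375; n = 11 × 12 = 132 periods.
FV = 2800 × [(1+0.00375)^132 − 1] / 0.00375 = 2800 × 170.394707 = 477,105.1789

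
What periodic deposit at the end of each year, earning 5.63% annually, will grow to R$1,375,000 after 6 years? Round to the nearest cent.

FV-annuity factor = 6.910631; PMT = 1.375e+06 / 6.910631 = 198,968.7932

R$198,968.79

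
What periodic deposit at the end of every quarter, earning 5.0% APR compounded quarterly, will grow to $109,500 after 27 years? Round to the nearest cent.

With 4 periods per year: i = 0.0125, n = 108.
PMT = 109500 / ( [(1+0.0125)^108 − 1] / 0.0125 ) = 109500 / 226.022551 = 484.4649

$484.46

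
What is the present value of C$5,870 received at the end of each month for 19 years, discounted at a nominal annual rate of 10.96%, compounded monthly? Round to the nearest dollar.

C$561,840

Periodic rate i = 0.1096/12 = 0.00913333; n = 19 × 12 = 228 periods.
PV = 5870 × [1 − (1+0.00913333)^(−228)] / 0.00913333 = 5870 × 95.713757 = 561,839.7563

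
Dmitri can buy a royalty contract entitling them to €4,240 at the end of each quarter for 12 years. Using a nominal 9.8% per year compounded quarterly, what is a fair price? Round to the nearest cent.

Periodic rate i = 0.098/4 = 0.0245; n = 12 × 4 = 48 periods.
PV = 4240 × [1 − (1+0.0245)^(−48)] / 0.0245 = 4240 × 28.044303 = 118,907.8454

€118,907.85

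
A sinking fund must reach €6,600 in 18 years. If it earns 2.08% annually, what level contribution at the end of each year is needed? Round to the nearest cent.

PMT = 6600 / ( [(1+0.0208)^18 − 1] / 0.0208 ) = 6600 / 21.564650 = 306.0564

€306.06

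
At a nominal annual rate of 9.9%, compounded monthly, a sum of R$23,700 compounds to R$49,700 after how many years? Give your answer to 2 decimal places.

Periodic rate i = 0.099/12 = 0.00825.
n = ln(49700/23700) / ln(1+0.00825) = ln(2.09705) / 0.008216 = 90.1310 months
= 90.1310/12 years

7.51 years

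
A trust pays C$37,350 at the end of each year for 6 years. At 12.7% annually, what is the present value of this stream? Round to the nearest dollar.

C$150,564

Annuity factor a(6|0.127) = 4.031171; PV = 37350 × 4.031171 = 150,564.2555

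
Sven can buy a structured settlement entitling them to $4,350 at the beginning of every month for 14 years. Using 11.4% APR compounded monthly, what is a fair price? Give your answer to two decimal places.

$367,836.55

With 12 periods per year: i = 0.0095, n = 168.
PV = 4350 × [1 − (1+0.0095)^(−168)] / 0.0095 × (1+i) = 4350 × 84.560126 = 367,836.5485
Payments are at the start of each period, so multiply by (1+i).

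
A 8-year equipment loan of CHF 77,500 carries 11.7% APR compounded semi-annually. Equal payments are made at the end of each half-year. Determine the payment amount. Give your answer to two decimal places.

CHF 7,589.99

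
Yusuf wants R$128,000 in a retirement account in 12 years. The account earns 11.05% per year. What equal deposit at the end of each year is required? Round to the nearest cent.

PMT = 128000 / ( [(1+0.1105)^12 − 1] / 0.1105 ) = 128000 / 22.781973 = 5,618.4773

R$5,618.48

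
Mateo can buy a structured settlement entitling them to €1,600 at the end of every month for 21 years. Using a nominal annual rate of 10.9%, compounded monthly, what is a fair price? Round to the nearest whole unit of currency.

With 12 periods per year: i = 0.00908333, n = 252.
PV = 1600 × [1 − (1+0.00908333)^(−252)] / 0.00908333 = 1600 × 98.816072 = 158,105.7154

€158,106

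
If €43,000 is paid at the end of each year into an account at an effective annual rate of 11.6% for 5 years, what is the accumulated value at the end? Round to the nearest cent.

€271,009.46

FV = PMT · [(1+i)^n − 1] / i = 43000 · 6.302546 = 271,009.4584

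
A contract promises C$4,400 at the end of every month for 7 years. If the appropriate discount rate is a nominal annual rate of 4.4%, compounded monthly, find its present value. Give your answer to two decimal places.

C$317,604.71

With 12 periods per year: i = 0.00366667, n = 84.
PV = PMT · [1 − (1+i)^(−n)] / i = 4400 · 72.182889 = 317,604.7138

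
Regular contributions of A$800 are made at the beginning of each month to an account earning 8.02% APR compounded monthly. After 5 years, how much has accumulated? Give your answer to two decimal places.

With 12 periods per year: i = 0.00668333, n = 60.
Accumulation factor s(60|0.00668333) × (1+i) = 74.006500; FV = 800 × 74.006500 = 59,205.2000
Payments are at the start of each period, so multiply by (1+i).

A$59,205.20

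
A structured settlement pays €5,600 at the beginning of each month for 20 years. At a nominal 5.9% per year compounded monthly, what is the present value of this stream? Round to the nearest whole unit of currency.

i = 0.059/12 = 0.00491667 per month; n = 20·12 = 240.
PV = PMT · [1 − (1+i)^(−n)] / i × (1+i) = 5600 · 141.403328 = 791,858.6345
(Beginning-of-period payments → annuity-due factor ×(1+i).)

€791,859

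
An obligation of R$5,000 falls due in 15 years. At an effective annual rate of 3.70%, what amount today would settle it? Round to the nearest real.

R$2,899

PV = 5,000 / (1 + 0.037)^15 = 5,000 / 1.724572 = 2,899.2700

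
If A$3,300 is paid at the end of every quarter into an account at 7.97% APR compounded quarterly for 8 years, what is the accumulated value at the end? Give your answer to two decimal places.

A$145,765.00

With 4 periods per year: i = 0.019925, n = 32.
FV = PMT · [(1+i)^n − 1] / i = 3300 · 44.171213 = 145,765.0045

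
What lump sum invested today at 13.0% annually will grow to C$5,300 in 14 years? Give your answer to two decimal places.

Discount factor = (1+0.13)^(−14) = 0.180677; PV = 5,300 × 0.180677 = 957.5857

C$957.59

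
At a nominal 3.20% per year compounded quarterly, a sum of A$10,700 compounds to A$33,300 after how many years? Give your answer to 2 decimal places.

Periodic rate i = 0.032/4 = 0.008.
n = ln(33300/10700) / ln(1+0.008) = ln(3.11215) / 0.007968 = 142.4811 quarters
= 142.4811/4 years

35.62 years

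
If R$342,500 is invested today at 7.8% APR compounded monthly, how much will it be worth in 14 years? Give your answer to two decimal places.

With 12 periods per year: i = 0.0065, n = 168.
FV = 342,500 × (1 + 0.0065)^168 = 1,017,127.7087

R$1,017,127.71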